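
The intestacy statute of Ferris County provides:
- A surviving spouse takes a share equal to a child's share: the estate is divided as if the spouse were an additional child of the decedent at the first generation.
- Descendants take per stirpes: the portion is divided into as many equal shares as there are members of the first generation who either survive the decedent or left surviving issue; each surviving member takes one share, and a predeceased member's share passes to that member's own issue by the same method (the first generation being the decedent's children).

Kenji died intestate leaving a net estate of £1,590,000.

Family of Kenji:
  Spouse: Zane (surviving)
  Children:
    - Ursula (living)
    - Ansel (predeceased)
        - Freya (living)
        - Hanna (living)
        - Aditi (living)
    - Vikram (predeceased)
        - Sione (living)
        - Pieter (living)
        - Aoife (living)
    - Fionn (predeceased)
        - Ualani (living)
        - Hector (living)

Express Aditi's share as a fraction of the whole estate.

Aditi receives 1/15 of the estate.

The spouse counts as an additional share at the children's level, so there are 5 primary shares of £318,000. Zane takes one such share (£318,000).
The children's combined portion (£1,272,000) is divided into 4 shares of £318,000: Ursula takes £318,000; Ansel's £318,000 share passes to Ansel's issue; Vikram's £318,000 share passes to Vikram's issue; Fionn's £318,000 share passes to Fionn's issue.
Ansel's share (£318,000) is divided into 3 shares of £106,000: Freya, Hanna, and Aditi each take £106,000.
Vikram's share (£318,000) is divided into 3 shares of £106,000: Sione, Pieter, and Aoife each take £106,000.
Fionn's share (£318,000) is divided into 2 shares of £159,000: Ualani and Hector each take £159,000.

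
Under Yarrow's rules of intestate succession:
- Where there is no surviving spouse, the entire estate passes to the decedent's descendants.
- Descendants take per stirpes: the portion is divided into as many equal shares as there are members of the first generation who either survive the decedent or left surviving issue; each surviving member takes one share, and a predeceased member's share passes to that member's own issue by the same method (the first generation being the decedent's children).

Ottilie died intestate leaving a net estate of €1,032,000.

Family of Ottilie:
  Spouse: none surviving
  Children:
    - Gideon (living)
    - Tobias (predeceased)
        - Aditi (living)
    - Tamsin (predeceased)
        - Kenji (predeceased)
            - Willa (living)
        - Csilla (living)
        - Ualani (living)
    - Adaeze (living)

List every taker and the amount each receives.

The entire €1,032,000 passes to the descendants.
That amount (€1,032,000) is divided into 4 shares of €258,000: Gideon and Adaeze each take €258,000; Tobias's €258,000 share passes to Tobias's issue; Tamsin's €258,000 share passes to Tamsin's issue.
Tobias's share (€258,000) passes entirely to Aditi.
Tamsin's share (€258,000) is divided into 3 shares of €86,000: Csilla and Ualani each take €86,000; Kenji's €86,000 share passes to Kenji's issue.
Kenji's share (€86,000) passes entirely to Willa.

Gideon: €258,000; Aditi: €258,000; Willa: €86,000; Csilla: €86,000; Ualani: €86,000; Adaeze: €258,000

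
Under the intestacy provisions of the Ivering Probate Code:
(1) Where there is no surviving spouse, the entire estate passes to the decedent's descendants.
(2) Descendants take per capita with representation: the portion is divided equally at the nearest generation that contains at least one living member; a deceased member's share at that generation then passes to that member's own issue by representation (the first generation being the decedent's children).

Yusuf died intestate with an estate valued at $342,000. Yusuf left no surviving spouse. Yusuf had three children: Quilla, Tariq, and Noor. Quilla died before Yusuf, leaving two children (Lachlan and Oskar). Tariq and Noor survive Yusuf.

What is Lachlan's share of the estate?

Lachlan receives $57,000.

The entire $342,000 passes to the descendants.
That amount ($342,000) is divided into 3 shares of $114,000: Tariq and Noor each take $114,000; Quilla's $114,000 share passes to Quilla's issue.
Quilla's share ($114,000) is divided into 2 shares of $57,000: Lachlan and Oskar each take $57,000.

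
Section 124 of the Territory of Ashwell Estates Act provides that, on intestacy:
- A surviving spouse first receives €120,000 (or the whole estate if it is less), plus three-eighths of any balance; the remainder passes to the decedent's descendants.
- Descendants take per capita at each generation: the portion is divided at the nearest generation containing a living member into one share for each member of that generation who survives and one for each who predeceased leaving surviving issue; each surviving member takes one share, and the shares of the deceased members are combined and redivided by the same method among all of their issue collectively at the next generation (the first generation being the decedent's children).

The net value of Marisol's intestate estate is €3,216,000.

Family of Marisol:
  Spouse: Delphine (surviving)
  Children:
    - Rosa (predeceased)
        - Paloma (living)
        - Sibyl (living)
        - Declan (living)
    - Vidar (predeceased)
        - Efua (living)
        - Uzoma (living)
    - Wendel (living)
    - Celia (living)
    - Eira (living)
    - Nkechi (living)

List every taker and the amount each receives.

Delphine: €1,281,000; Paloma: €129,000; Sibyl: €129,000; Declan: €129,000; Efua: €129,000; Uzoma: €129,000; Wendel: €322,500; Celia: €322,500; Eira: €322,500; Nkechi: €322,500

Delphine first takes €120,000, leaving a balance of €3,096,000. Delphine then takes three-eighths of the balance (€1,161,000), for a total of €1,281,000. The remaining €1,935,000 passes to the descendants.
The descendants' portion (€1,935,000) is divided at the children's generation into 6 shares of €322,500. Wendel, Celia, Eira, and Nkechi each take €322,500. The 2 shares of the deceased (Rosa and Vidar) are combined into a pool of €645,000.
That pool (€645,000) is divided at the grandchildren's generation equally among Paloma, Sibyl, Declan, Efua, and Uzoma: €129,000 each.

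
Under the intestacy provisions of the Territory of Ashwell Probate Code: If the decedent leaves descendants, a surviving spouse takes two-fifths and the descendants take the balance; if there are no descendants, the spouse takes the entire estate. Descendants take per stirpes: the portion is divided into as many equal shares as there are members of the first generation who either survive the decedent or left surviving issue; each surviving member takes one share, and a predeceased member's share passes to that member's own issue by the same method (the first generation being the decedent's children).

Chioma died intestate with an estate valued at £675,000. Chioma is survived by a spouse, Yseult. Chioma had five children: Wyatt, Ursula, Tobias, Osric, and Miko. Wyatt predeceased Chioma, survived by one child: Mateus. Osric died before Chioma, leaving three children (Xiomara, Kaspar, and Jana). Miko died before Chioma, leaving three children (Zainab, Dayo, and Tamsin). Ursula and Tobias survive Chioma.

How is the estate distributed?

Yseult takes two-fifths of £675,000 = £270,000. The remaining £405,000 passes to the descendants.
The descendants' portion (£405,000) is divided into 5 shares of £81,000: Ursula and Tobias each take £81,000; Wyatt's £81,000 share passes to Wyatt's issue; Osric's £81,000 share passes to Osric's issue; Miko's £81,000 share passes to Miko's issue.
Wyatt's share (£81,000) passes entirely to Mateus.
Osric's share (£81,000) is divided into 3 shares of £27,000: Xiomara, Kaspar, and Jana each take £27,000.
Miko's share (£81,000) is divided into 3 shares of £27,000: Zainab, Dayo, and Tamsin each take £27,000.

Yseult: £270,000; Mateus: £81,000; Ursula: £81,000; Tobias: £81,000; Xiomara: £27,000; Kaspar: £27,000; Jana: £27,000; Zainab: £27,000; Dayo: £27,000; Tamsin: £27,000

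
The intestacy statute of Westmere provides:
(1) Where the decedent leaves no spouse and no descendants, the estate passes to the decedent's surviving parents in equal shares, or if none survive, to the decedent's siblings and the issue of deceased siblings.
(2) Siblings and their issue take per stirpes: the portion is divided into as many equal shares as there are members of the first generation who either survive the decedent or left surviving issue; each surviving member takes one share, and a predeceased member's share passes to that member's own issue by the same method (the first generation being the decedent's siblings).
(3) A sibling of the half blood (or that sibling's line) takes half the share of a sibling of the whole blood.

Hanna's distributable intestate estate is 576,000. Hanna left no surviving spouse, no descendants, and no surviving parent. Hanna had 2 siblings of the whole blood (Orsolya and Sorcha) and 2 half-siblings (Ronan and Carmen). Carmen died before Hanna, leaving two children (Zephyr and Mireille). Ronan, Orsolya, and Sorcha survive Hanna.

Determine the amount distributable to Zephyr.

Zephyr receives 48,000.

The entire 576,000 passes to the siblings and their issue.
Counting each half-blood sibling's line as half a unit, there are 3 units in 576,000, so one unit is 192,000. Whole-blood lines (Orsolya and Sorcha) take 192,000 each; half-blood lines (Ronan and Carmen) take 96,000 each.
Carmen's share (96,000) is divided into 2 shares of 48,000: Zephyr and Mireille each take 48,000.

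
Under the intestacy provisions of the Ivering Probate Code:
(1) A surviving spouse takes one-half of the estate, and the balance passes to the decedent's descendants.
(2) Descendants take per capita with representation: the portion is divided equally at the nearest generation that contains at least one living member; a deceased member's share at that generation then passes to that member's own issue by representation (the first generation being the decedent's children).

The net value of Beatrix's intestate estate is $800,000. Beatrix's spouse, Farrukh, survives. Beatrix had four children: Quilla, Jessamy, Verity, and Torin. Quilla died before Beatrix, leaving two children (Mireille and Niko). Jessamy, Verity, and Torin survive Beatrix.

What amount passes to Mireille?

Mireille receives $50,000.

Farrukh takes one-half of $800,000 = $400,000. The remaining $400,000 passes to the descendants.
The descendants' portion ($400,000) is divided into 4 shares of $100,000: Jessamy, Verity, and Torin each take $100,000; Quilla's $100,000 share passes to Quilla's issue.
Quilla's share ($100,000) is divided into 2 shares of $50,000: Mireille and Niko each take $50,000.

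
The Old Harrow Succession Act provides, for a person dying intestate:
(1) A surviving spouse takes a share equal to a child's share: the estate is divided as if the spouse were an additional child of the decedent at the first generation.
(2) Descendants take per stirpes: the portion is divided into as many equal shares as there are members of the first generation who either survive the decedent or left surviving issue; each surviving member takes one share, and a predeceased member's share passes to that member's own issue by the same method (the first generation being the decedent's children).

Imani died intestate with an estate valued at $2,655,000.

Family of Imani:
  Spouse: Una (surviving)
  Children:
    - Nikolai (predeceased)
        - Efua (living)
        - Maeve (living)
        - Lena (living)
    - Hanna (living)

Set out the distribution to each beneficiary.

Una: $885,000; Efua: $295,000; Maeve: $295,000; Lena: $295,000; Hanna: $885,000

The spouse counts as an additional share at the children's level, so there are 3 primary shares of $885,000. Una takes one such share ($885,000).
The children's combined portion ($1,770,000) is divided into 2 shares of $885,000: Hanna takes $885,000; Nikolai's $885,000 share passes to Nikolai's issue.
Nikolai's share ($885,000) is divided into 3 shares of $295,000: Efua, Maeve, and Lena each take $295,000.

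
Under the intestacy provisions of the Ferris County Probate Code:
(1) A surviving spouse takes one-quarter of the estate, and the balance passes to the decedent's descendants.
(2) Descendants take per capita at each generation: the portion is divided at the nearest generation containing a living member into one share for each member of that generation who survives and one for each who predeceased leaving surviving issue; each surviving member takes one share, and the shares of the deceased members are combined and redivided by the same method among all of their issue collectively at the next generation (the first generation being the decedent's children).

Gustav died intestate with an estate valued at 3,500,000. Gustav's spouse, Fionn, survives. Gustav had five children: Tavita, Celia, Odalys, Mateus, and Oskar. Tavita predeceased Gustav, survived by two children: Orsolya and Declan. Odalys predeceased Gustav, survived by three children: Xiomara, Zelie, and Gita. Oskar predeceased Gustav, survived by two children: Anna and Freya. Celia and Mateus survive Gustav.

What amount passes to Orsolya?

Fionn takes one-quarter of 3,500,000 = 875,000. The remaining 2,625,000 passes to the descendants.
The descendants' portion (2,625,000) is divided at the children's generation into 5 shares of 525,000. Celia and Mateus each take 525,000. The 3 shares of the deceased (Tavita, Odalys, and Oskar) are combined into a pool of 1,575,000.
That pool (1,575,000) is divided at the grandchildren's generation equally among Orsolya, Declan, Xiomara, Zelie, Gita, Anna, and Freya: 225,000 each.

Orsolya receives 225,000.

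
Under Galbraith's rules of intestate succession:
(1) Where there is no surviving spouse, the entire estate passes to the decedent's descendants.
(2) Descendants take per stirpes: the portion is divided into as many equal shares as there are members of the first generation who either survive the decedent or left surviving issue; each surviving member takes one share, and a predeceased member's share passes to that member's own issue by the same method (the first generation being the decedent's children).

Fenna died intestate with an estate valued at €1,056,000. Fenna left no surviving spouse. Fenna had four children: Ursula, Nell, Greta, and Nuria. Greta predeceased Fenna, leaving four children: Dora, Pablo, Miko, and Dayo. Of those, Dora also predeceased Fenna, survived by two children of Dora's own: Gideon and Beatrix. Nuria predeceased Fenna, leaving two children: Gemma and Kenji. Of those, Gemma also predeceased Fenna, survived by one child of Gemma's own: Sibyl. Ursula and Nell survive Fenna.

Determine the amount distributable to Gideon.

Gideon receives €33,000.

The entire €1,056,000 passes to the descendants.
That amount (€1,056,000) is divided into 4 shares of €264,000: Ursula and Nell each take €264,000; Greta's €264,000 share passes to Greta's issue; Nuria's €264,000 share passes to Nuria's issue.
Greta's share (€264,000) is divided into 4 shares of €66,000: Pablo, Miko, and Dayo each take €66,000; Dora's €66,000 share passes to Dora's issue.
Dora's share (€66,000) is divided into 2 shares of €33,000: Gideon and Beatrix each take €33,000.
Nuria's share (€264,000) is divided into 2 shares of €132,000: Kenji takes €132,000; Gemma's €132,000 share passes to Gemma's issue.
Gemma's share (€132,000) passes entirely to Sibyl.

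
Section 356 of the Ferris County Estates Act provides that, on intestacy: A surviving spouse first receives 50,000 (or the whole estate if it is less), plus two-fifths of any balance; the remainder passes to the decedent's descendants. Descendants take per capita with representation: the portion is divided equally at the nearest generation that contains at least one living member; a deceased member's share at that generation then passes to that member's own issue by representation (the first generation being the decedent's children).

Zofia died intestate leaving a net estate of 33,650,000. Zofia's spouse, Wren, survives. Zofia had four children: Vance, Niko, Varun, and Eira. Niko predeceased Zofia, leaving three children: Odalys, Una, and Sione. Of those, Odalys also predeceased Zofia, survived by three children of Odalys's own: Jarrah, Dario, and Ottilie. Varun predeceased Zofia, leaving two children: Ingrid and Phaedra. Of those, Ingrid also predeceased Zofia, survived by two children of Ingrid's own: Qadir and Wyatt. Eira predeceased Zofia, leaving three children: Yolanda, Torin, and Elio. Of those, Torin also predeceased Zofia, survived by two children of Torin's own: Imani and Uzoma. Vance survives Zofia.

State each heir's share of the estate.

Wren first takes 50,000, leaving a balance of 33,600,000. Wren then takes two-fifths of the balance (13,440,000), for a total of 13,490,000. The remaining 20,160,000 passes to the descendants.
The descendants' portion (20,160,000) is divided into 4 shares of 5,040,000: Vance takes 5,040,000; Niko's 5,040,000 share passes to Niko's issue; Varun's 5,040,000 share passes to Varun's issue; Eira's 5,040,000 share passes to Eira's issue.
Niko's share (5,040,000) is divided into 3 shares of 1,680,000: Una and Sione each take 1,680,000; Odalys's 1,680,000 share passes to Odalys's issue.
Odalys's share (1,680,000) is divided into 3 shares of 560,000: Jarrah, Dario, and Ottilie each take 560,000.
Varun's share (5,040,000) is divided into 2 shares of 2,520,000: Phaedra takes 2,520,000; Ingrid's 2,520,000 share passes to Ingrid's issue.
Ingrid's share (2,520,000) is divided into 2 shares of 1,260,000: Qadir and Wyatt each take 1,260,000.
Eira's share (5,040,000) is divided into 3 shares of 1,680,000: Yolanda and Elio each take 1,680,000; Torin's 1,680,000 share passes to Torin's issue.
Torin's share (1,680,000) is divided into 2 shares of 840,000: Imani and Uzoma each take 840,000.

Wren: 13,490,000; Vance: 5,040,000; Jarrah: 560,000; Dario: 560,000; Ottilie: 560,000; Una: 1,680,000; Sione: 1,680,000; Qadir: 1,260,000; Wyatt: 1,260,000; Phaedra: 2,520,000; Yolanda: 1,680,000; Imani: 840,000; Uzoma: 840,000; Elio: 1,680,000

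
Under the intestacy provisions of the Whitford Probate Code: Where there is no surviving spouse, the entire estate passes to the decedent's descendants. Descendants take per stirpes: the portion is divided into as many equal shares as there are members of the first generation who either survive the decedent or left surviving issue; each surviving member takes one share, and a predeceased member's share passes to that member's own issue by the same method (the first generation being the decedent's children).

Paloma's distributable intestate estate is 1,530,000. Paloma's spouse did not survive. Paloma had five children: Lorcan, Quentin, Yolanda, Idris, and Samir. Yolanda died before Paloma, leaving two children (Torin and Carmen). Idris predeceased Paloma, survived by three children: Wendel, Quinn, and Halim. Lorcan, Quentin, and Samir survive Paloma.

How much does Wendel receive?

Wendel receives 102,000.

The entire 1,530,000 passes to the descendants.
That amount (1,530,000) is divided into 5 shares of 306,000: Lorcan, Quentin, and Samir each take 306,000; Yolanda's 306,000 share passes to Yolanda's issue; Idris's 306,000 share passes to Idris's issue.
Yolanda's share (306,000) is divided into 2 shares of 153,000: Torin and Carmen each take 153,000.
Idris's share (306,000) is divided into 3 shares of 102,000: Wendel, Quinn, and Halim each take 102,000.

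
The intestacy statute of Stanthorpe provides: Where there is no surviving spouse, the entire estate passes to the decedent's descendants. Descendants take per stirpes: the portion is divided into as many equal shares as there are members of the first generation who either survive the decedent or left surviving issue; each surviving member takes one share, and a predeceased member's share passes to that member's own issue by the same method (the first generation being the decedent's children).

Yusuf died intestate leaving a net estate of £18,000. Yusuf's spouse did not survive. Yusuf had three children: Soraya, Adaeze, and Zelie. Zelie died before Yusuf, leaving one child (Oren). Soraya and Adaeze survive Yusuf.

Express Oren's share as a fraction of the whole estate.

Oren receives 1/3 of the estate.

The entire £18,000 passes to the descendants.
That amount (£18,000) is divided into 3 shares of £6,000: Soraya and Adaeze each take £6,000; Zelie's £6,000 share passes to Zelie's issue.
Zelie's share (£6,000) passes entirely to Oren.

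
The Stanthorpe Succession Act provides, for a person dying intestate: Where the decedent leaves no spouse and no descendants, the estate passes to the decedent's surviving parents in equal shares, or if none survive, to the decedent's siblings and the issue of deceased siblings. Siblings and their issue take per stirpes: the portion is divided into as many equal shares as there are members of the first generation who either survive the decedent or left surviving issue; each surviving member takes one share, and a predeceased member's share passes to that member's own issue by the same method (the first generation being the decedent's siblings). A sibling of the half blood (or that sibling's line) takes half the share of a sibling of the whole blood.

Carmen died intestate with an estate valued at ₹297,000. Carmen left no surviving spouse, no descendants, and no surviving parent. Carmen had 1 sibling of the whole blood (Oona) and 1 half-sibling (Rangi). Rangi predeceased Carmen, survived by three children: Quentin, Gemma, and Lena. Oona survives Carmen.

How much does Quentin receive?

The entire ₹297,000 passes to the siblings and their issue.
Counting each half-blood sibling's line as half a unit, there are 3/2 units in ₹297,000, so one unit is ₹198,000. Whole-blood lines (Oona) take ₹198,000 each; half-blood lines (Rangi) take ₹99,000 each.
Rangi's share (₹99,000) is divided into 3 shares of ₹33,000: Quentin, Gemma, and Lena each take ₹33,000.

Quentin receives ₹33,000.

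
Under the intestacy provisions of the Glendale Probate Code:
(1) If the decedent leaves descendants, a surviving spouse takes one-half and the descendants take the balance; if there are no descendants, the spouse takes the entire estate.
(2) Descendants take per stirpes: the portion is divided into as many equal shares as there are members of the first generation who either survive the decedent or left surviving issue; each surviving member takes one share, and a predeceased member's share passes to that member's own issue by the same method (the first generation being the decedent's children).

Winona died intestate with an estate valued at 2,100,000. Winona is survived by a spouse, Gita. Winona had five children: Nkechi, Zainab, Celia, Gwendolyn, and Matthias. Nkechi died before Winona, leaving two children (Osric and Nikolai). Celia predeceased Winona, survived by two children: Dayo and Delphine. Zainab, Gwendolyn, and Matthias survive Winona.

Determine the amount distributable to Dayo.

Dayo receives 105,000.

Gita takes one-half of 2,100,000 = 1,050,000. The remaining 1,050,000 passes to the descendants.
The descendants' portion (1,050,000) is divided into 5 shares of 210,000: Zainab, Gwendolyn, and Matthias each take 210,000; Nkechi's 210,000 share passes to Nkechi's issue; Celia's 210,000 share passes to Celia's issue.
Nkechi's share (210,000) is divided into 2 shares of 105,000: Osric and Nikolai each take 105,000.
Celia's share (210,000) is divided into 2 shares of 105,000: Dayo and Delphine each take 105,000.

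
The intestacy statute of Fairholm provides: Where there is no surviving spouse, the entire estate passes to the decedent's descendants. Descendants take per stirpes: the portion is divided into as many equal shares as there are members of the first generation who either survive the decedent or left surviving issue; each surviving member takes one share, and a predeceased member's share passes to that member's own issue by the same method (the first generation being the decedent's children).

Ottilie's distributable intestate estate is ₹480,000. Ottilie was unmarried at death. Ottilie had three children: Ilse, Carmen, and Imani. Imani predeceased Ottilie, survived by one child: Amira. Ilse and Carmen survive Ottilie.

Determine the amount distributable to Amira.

Amira receives ₹160,000.

The entire ₹480,000 passes to the descendants.
That amount (₹480,000) is divided into 3 shares of ₹160,000: Ilse and Carmen each take ₹160,000; Imani's ₹160,000 share passes to Imani's issue.
Imani's share (₹160,000) passes entirely to Amira.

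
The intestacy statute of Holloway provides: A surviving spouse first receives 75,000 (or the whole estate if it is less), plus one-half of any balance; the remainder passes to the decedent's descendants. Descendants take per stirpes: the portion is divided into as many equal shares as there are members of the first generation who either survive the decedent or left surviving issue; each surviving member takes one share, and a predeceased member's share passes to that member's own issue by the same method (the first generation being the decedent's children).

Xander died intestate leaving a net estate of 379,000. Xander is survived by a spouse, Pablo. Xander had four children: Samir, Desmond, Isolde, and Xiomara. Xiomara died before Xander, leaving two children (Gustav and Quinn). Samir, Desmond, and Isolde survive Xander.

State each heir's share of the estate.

Pablo first takes 75,000, leaving a balance of 304,000. Pablo then takes one-half of the balance (152,000), for a total of 227,000. The remaining 152,000 passes to the descendants.
The descendants' portion (152,000) is divided into 4 shares of 38,000: Samir, Desmond, and Isolde each take 38,000; Xiomara's 38,000 share passes to Xiomara's issue.
Xiomara's share (38,000) is divided into 2 shares of 19,000: Gustav and Quinn each take 19,000.

Pablo: 227,000; Samir: 38,000; Desmond: 38,000; Isolde: 38,000; Gustav: 19,000; Quinn: 19,000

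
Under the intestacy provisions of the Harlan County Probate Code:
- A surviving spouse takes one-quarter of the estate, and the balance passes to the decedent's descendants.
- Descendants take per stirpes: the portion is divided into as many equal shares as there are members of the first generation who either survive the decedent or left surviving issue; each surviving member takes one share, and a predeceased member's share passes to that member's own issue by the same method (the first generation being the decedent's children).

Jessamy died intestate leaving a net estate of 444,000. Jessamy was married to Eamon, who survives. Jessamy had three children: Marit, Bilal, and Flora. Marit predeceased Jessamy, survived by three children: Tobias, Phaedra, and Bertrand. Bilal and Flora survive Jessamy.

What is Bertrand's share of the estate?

Eamon takes one-quarter of 444,000 = 111,000. The remaining 333,000 passes to the descendants.
The descendants' portion (333,000) is divided into 3 shares of 111,000: Bilal and Flora each take 111,000; Marit's 111,000 share passes to Marit's issue.
Marit's share (111,000) is divided into 3 shares of 37,000: Tobias, Phaedra, and Bertrand each take 37,000.

Bertrand receives 37,000.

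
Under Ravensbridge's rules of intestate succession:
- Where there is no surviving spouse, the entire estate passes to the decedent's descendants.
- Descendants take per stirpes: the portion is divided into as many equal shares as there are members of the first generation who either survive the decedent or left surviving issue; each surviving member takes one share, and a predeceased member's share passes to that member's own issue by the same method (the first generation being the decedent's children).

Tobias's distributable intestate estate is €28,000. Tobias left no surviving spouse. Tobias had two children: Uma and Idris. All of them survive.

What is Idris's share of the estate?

Idris receives €14,000.

The entire €28,000 passes to the descendants.
That amount (€28,000) is divided into 2 shares of €14,000: Uma and Idris each take €14,000.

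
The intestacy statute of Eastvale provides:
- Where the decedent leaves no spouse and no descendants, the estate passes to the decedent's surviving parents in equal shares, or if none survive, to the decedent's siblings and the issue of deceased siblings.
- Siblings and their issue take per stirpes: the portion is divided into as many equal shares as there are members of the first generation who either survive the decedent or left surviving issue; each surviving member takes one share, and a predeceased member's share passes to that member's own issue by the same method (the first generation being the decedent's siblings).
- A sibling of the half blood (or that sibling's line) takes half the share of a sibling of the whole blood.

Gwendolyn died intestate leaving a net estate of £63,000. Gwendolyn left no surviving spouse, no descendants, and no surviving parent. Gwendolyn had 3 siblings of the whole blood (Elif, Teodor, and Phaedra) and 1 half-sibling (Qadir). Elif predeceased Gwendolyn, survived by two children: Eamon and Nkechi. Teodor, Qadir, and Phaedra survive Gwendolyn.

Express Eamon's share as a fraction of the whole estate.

The entire £63,000 passes to the siblings and their issue.
Counting each half-blood sibling's line as half a unit, there are 7/2 units in £63,000, so one unit is £18,000. Whole-blood lines (Elif, Teodor, and Phaedra) take £18,000 each; half-blood lines (Qadir) take £9,000 each.
Elif's share (£18,000) is divided into 2 shares of £9,000: Eamon and Nkechi each take £9,000.

Eamon receives 1/7 of the estate.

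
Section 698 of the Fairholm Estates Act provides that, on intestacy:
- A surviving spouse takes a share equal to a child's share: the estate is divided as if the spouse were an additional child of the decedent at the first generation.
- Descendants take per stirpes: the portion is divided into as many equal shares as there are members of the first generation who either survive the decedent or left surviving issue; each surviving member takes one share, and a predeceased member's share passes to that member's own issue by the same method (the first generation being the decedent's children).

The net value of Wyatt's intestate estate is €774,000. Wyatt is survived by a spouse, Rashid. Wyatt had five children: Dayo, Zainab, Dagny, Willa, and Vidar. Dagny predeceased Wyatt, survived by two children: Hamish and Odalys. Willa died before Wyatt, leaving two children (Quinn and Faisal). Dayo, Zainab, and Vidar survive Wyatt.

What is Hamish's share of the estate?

Hamish receives €64,500.

The spouse counts as an additional share at the children's level, so there are 6 primary shares of €129,000. Rashid takes one such share (€129,000).
The children's combined portion (€645,000) is divided into 5 shares of €129,000: Dayo, Zainab, and Vidar each take €129,000; Dagny's €129,000 share passes to Dagny's issue; Willa's €129,000 share passes to Willa's issue.
Dagny's share (€129,000) is divided into 2 shares of €64,500: Hamish and Odalys each take €64,500.
Willa's share (€129,000) is divided into 2 shares of €64,500: Quinn and Faisal each take €64,500.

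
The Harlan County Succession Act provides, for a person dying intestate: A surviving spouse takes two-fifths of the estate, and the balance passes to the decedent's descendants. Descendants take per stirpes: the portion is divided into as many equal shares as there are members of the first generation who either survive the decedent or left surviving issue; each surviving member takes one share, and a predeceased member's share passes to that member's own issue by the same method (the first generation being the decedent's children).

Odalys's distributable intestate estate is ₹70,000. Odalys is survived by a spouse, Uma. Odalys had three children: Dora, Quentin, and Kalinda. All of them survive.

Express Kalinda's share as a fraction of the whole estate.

Uma takes two-fifths of ₹70,000 = ₹28,000. The remaining ₹42,000 passes to the descendants.
The descendants' portion (₹42,000) is divided into 3 shares of ₹14,000: Dora, Quentin, and Kalinda each take ₹14,000.

Kalinda receives 1/5 of the estate.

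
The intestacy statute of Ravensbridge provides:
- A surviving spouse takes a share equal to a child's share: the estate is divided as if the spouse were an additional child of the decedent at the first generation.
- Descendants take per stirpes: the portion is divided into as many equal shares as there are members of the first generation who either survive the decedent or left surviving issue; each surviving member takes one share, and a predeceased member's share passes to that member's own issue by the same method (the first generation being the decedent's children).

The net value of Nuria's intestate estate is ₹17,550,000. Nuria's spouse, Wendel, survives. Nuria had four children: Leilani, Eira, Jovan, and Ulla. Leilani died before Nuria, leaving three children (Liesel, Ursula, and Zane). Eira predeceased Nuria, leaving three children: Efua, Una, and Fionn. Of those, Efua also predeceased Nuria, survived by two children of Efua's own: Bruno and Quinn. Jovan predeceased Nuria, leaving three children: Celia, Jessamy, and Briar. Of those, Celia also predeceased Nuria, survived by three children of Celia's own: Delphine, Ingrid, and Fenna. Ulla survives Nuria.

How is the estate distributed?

The spouse counts as an additional share at the children's level, so there are 5 primary shares of ₹3,510,000. Wendel takes one such share (₹3,510,000).
The children's combined portion (₹14,040,000) is divided into 4 shares of ₹3,510,000: Ulla takes ₹3,510,000; Leilani's ₹3,510,000 share passes to Leilani's issue; Eira's ₹3,510,000 share passes to Eira's issue; Jovan's ₹3,510,000 share passes to Jovan's issue.
Leilani's share (₹3,510,000) is divided into 3 shares of ₹1,170,000: Liesel, Ursula, and Zane each take ₹1,170,000.
Eira's share (₹3,510,000) is divided into 3 shares of ₹1,170,000: Una and Fionn each take ₹1,170,000; Efua's ₹1,170,000 share passes to Efua's issue.
Efua's share (₹1,170,000) is divided into 2 shares of ₹585,000: Bruno and Quinn each take ₹585,000.
Jovan's share (₹3,510,000) is divided into 3 shares of ₹1,170,000: Jessamy and Briar each take ₹1,170,000; Celia's ₹1,170,000 share passes to Celia's issue.
Celia's share (₹1,170,000) is divided into 3 shares of ₹390,000: Delphine, Ingrid, and Fenna each take ₹390,000.

Wendel: ₹3,510,000; Liesel: ₹1,170,000; Ursula: ₹1,170,000; Zane: ₹1,170,000; Bruno: ₹585,000; Quinn: ₹585,000; Una: ₹1,170,000; Fionn: ₹1,170,000; Delphine: ₹390,000; Ingrid: ₹390,000; Fenna: ₹390,000; Jessamy: ₹1,170,000; Briar: ₹1,170,000; Ulla: ₹3,510,000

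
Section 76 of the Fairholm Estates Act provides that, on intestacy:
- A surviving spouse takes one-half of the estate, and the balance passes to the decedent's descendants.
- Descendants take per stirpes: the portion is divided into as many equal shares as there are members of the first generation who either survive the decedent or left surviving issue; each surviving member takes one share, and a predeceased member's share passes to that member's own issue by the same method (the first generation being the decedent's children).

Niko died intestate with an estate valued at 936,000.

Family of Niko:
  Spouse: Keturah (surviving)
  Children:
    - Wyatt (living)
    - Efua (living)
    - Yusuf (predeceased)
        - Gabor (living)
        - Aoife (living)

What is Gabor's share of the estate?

Keturah takes one-half of 936,000 = 468,000. The remaining 468,000 passes to the descendants.
The descendants' portion (468,000) is divided into 3 shares of 156,000: Wyatt and Efua each take 156,000; Yusuf's 156,000 share passes to Yusuf's issue.
Yusuf's share (156,000) is divided into 2 shares of 78,000: Gabor and Aoife each take 78,000.

Gabor receives 78,000.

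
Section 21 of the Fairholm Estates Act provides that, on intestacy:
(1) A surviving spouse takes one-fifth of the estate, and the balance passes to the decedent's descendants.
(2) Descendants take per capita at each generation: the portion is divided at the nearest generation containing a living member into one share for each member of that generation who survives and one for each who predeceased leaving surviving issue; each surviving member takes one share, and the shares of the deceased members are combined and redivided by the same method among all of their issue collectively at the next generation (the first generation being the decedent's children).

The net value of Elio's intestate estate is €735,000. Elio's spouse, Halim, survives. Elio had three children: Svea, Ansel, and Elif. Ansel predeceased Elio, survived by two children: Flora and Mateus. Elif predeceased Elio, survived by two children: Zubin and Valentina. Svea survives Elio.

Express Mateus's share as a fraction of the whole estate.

Mateus receives 2/15 of the estate.

Halim takes one-fifth of €735,000 = €147,000. The remaining €588,000 passes to the descendants.
The descendants' portion (€588,000) is divided at the children's generation into 3 shares of €196,000. Svea takes €196,000. The 2 shares of the deceased (Ansel and Elif) are combined into a pool of €392,000.
That pool (€392,000) is divided at the grandchildren's generation equally among Flora, Mateus, Zubin, and Valentina: €98,000 each.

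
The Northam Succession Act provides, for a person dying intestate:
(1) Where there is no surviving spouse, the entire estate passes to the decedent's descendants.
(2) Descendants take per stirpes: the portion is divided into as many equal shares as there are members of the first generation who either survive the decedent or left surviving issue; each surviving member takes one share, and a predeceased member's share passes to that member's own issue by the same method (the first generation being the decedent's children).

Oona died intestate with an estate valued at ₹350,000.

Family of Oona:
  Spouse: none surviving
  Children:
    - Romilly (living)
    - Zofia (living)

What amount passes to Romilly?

Romilly receives ₹175,000.

The entire ₹350,000 passes to the descendants.
That amount (₹350,000) is divided into 2 shares of ₹175,000: Romilly and Zofia each take ₹175,000.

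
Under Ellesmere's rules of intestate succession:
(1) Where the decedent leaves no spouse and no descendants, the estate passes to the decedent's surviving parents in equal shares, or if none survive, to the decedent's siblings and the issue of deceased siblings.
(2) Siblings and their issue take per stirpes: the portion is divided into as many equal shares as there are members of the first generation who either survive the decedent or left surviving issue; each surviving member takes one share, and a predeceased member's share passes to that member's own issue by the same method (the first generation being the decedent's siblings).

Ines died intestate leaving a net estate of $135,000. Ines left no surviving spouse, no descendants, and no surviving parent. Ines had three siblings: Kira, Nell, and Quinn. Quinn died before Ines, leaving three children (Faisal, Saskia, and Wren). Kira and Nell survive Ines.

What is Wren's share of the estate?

Wren receives $15,000.

The entire $135,000 passes to the siblings and their issue.
That amount ($135,000) is divided into 3 shares of $45,000: Kira and Nell each take $45,000; Quinn's $45,000 share passes to Quinn's issue.
Quinn's share ($45,000) is divided into 3 shares of $15,000: Faisal, Saskia, and Wren each take $15,000.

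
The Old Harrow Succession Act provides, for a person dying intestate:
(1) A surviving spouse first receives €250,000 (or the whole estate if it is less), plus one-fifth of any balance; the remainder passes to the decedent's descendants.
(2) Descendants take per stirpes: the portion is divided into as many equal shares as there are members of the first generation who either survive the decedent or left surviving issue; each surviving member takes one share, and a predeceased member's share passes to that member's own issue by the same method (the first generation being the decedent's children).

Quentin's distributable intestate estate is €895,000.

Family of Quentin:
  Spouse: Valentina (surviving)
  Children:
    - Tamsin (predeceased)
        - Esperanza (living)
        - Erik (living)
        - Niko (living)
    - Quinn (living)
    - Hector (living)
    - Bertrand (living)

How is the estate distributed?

Valentina: €379,000; Esperanza: €43,000; Erik: €43,000; Niko: €43,000; Quinn: €129,000; Hector: €129,000; Bertrand: €129,000

Valentina first takes €250,000, leaving a balance of €645,000. Valentina then takes one-fifth of the balance (€129,000), for a total of €379,000. The remaining €516,000 passes to the descendants.
The descendants' portion (€516,000) is divided into 4 shares of €129,000: Quinn, Hector, and Bertrand each take €129,000; Tamsin's €129,000 share passes to Tamsin's issue.
Tamsin's share (€129,000) is divided into 3 shares of €43,000: Esperanza, Erik, and Niko each take €43,000.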